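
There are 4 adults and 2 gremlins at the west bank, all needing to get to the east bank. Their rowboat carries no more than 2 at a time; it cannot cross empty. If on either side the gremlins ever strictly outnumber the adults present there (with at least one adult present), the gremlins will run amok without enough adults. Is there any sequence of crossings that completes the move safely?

1. 2 gremlins → the east bank.  (the west bank: 4A 0G; the east bank: 0A 2G)
2. 1 gremlin ← the west bank.  (the west bank: 4A 1G; the east bank: 0A 1G)
3. 2 adults → the east bank.  (the west bank: 2A 1G; the east bank: 2A 1G)
4. 1 gremlin ← the west bank.  (the west bank: 2A 2G; the east bank: 2A 0G)
5. 2 gremlins → the east bank.  (the west bank: 2A 0G; the east bank: 2A 2G)
6. 1 gremlin ← the west bank.  (the west bank: 2A 1G; the east bank: 2A 1G)
7. 1 adult and 1 gremlin → the east bank.  (the west bank: 1A 0G; the east bank: 3A 2G)
8. 1 gremlin ← the west bank.  (the west bank: 1A 1G; the east bank: 3A 1G)
9. 1 adult and 1 gremlin → the east bank.  (the west bank: 0A 0G; the east bank: 4A 2G)

Yes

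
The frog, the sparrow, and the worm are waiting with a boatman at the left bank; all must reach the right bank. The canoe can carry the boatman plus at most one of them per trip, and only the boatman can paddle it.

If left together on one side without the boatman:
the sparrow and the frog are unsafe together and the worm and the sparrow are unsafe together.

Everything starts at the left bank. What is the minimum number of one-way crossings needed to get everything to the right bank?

Counting alone: the boatman can take at most 1 across per trip to the right bank, so moving all 3 needs at least 3 loaded trips out, with a return between consecutive ones — at least 5 crossings.
The safety rule pushes this higher. Following every safe sequence of crossings, the most of the 3 that can be at the right bank as the canoe arrives there on crossing 5 is 2 — never all 3.
So no plan with fewer than 7 crossings exists, and this one achieves 7:
1. Boatman goes to the right bank with the sparrow.  [the left bank: the frog, the worm | the right bank: the sparrow]
2. Boatman goes back to the left bank alone.  [the left bank: the frog, the worm | the right bank: the sparrow]
3. Boatman goes to the right bank with the frog.  [the left bank: the worm | the right bank: the frog, the sparrow]
4. Boatman goes back to the left bank with the sparrow.  [the left bank: the sparrow, the worm | the right bank: the frog]
5. Boatman goes to the right bank with the worm.  [the left bank: the sparrow | the right bank: the frog, the worm]
6. Boatman goes back to the left bank alone.  [the left bank: the sparrow | the right bank: the frog, the worm]
7. Boatman goes to the right bank with the sparrow.  [the left bank: — | the right bank: the frog, the sparrow, the worm]

7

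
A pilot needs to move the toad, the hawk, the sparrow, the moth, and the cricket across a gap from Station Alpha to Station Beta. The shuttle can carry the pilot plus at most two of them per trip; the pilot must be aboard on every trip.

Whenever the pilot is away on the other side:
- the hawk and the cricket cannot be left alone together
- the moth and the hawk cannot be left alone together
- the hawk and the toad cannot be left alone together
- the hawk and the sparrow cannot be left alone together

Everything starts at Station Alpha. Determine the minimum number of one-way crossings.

7

Counting alone: the pilot can take at most 2 across per trip to Station Beta, so moving all 5 needs at least 3 loaded trips out, with a return between consecutive ones — at least 5 crossings.
The safety rule pushes this higher. Following every safe sequence of crossings, the most of the 5 that can be at Station Beta as the shuttle arrives there on crossing 5 is 4 — never all 5.
So no plan with fewer than 7 crossings exists, and this one achieves 7:
1. Pilot goes to Station Beta with the hawk.  [Station Alpha: the cricket, the moth, the sparrow, the toad | Station Beta: the hawk]
2. Pilot goes back to Station Alpha alone.  [Station Alpha: the cricket, the moth, the sparrow, the toad | Station Beta: the hawk]
3. Pilot goes to Station Beta with the sparrow and the toad.  [Station Alpha: the cricket, the moth | Station Beta: the hawk, the sparrow, the toad]
4. Pilot goes back to Station Alpha with the hawk.  [Station Alpha: the cricket, the hawk, the moth | Station Beta: the sparrow, the toad]
5. Pilot goes to Station Beta with the hawk and the moth.  [Station Alpha: the cricket | Station Beta: the hawk, the moth, the sparrow, the toad]
6. Pilot goes back to Station Alpha with the hawk.  [Station Alpha: the cricket, the hawk | Station Beta: the moth, the sparrow, the toad]
7. Pilot goes to Station Beta with the cricket and the hawk.  [Station Alpha: — | Station Beta: the cricket, the hawk, the moth, the sparrow, the toad]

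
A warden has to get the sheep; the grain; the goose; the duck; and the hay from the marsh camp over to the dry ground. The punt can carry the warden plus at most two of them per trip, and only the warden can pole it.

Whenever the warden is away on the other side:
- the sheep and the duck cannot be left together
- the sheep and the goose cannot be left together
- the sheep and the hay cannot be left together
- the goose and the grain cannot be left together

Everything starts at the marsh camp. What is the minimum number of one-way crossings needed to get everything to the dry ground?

5

Counting alone: the warden can take at most 2 across per trip to the dry ground, so moving all 5 needs at least 3 loaded trips out, with a return between consecutive ones — at least 5 crossings.
The plan below uses exactly 5 crossings, so it is optimal:
1. Warden goes to the dry ground with the grain and the sheep.
2. Warden goes back to the marsh camp alone.
3. Warden goes to the dry ground with the duck and the hay.
4. Warden goes back to the marsh camp with the sheep.
5. Warden goes to the dry ground with the goose and the sheep.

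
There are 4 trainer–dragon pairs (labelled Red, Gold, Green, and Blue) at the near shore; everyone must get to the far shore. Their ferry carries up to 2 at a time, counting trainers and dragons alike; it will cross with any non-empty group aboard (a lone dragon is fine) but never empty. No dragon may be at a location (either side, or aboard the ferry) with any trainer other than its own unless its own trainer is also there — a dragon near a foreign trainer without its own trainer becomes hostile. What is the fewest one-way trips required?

impossible

Following every safe sequence of crossings from the start, the most of the 8 that can be at the far shore as the ferry arrives there on crossings 1, 3, 5 is 2, 3, 4 respectively; the best ever achieved is 4 of 8.
From crossing 7 on, no configuration arises that was not already reachable earlier: only 44 distinct safe configurations (who is on which side, and where the ferry is) can ever be reached, none of them has everyone across, and every continuation just revisits them. So no valid plan exists.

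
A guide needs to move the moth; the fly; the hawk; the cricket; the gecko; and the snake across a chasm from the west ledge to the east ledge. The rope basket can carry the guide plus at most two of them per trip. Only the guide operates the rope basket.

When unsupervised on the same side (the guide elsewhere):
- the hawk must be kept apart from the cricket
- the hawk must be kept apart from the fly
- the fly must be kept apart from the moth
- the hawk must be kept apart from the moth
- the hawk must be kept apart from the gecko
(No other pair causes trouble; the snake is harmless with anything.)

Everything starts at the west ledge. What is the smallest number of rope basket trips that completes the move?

9

Counting alone: the guide can take at most 2 across per trip to the east ledge, so moving all 6 needs at least 3 loaded trips out, with a return between consecutive ones — at least 5 crossings.
The safety rule pushes this higher. Following every safe sequence of crossings, the most of the 6 that can be at the east ledge as the rope basket arrives there on crossings 5, 7 is 4, 5 respectively — never all 6.
So no plan with fewer than 9 crossings exists, and this one achieves 9:
1. Guide goes to the east ledge with the hawk and the moth.  [the west ledge: the cricket, the fly, the gecko, the snake | the east ledge: the hawk, the moth]
2. Guide goes back to the west ledge with the moth.  [the west ledge: the cricket, the fly, the gecko, the moth, the snake | the east ledge: the hawk]
3. Guide goes to the east ledge with the cricket and the moth.  [the west ledge: the fly, the gecko, the snake | the east ledge: the cricket, the hawk, the moth]
4. Guide goes back to the west ledge with the hawk.  [the west ledge: the fly, the gecko, the hawk, the snake | the east ledge: the cricket, the moth]
5. Guide goes to the east ledge with the fly and the gecko.  [the west ledge: the hawk, the snake | the east ledge: the cricket, the fly, the gecko, the moth]
6. Guide goes back to the west ledge with the moth.  [the west ledge: the hawk, the moth, the snake | the east ledge: the cricket, the fly, the gecko]
7. Guide goes to the east ledge with the moth and the snake.  [the west ledge: the hawk | the east ledge: the cricket, the fly, the gecko, the moth, the snake]
8. Guide goes back to the west ledge with the moth.  [the west ledge: the hawk, the moth | the east ledge: the cricket, the fly, the gecko, the snake]
9. Guide goes to the east ledge with the hawk and the moth.  [the west ledge: — | the east ledge: the cricket, the fly, the gecko, the hawk, the moth, the snake]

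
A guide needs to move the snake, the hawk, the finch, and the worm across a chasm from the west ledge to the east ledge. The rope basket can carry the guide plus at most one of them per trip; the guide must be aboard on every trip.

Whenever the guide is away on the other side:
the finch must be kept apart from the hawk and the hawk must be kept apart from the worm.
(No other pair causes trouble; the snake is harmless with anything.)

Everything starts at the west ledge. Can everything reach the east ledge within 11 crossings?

Yes — this plan uses 9 crossings (≤ 11):
1. Guide goes to the east ledge with the hawk.
2. Guide goes back to the west ledge alone.
3. Guide goes to the east ledge with the snake.
4. Guide goes back to the west ledge alone.
5. Guide goes to the east ledge with the finch.
6. Guide goes back to the west ledge with the hawk.
7. Guide goes to the east ledge with the worm.
8. Guide goes back to the west ledge alone.
9. Guide goes to the east ledge with the hawk.

Yes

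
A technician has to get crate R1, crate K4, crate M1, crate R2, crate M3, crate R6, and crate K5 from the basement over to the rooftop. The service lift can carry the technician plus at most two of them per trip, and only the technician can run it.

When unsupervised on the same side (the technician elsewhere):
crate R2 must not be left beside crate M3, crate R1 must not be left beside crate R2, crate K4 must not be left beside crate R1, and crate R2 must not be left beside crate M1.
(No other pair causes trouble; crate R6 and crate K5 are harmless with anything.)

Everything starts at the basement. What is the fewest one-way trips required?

Counting alone: the technician can take at most 2 across per trip to the rooftop, so moving all 7 needs at least 4 loaded trips out, with a return between consecutive ones — at least 7 crossings.
The plan below uses exactly 7 crossings, so it is optimal:
1. Technician goes to the rooftop with crate R1 and crate R2.  [the basement: crate K4, crate K5, crate M1, crate M3, crate R6 | the rooftop: crate R1, crate R2]
2. Technician goes back to the basement with crate R2.  [the basement: crate K4, crate K5, crate M1, crate M3, crate R2, crate R6 | the rooftop: crate R1]
3. Technician goes to the rooftop with crate M1 and crate M3.  [the basement: crate K4, crate K5, crate R2, crate R6 | the rooftop: crate M1, crate M3, crate R1]
4. Technician goes back to the basement alone.  [the basement: crate K4, crate K5, crate R2, crate R6 | the rooftop: crate M1, crate M3, crate R1]
5. Technician goes to the rooftop with crate K5 and crate R6.  [the basement: crate K4, crate R2 | the rooftop: crate K5, crate M1, crate M3, crate R1, crate R6]
6. Technician goes back to the basement alone.  [the basement: crate K4, crate R2 | the rooftop: crate K5, crate M1, crate M3, crate R1, crate R6]
7. Technician goes to the rooftop with crate K4 and crate R2.  [the basement: — | the rooftop: crate K4, crate K5, crate M1, crate M3, crate R1, crate R2, crate R6]

7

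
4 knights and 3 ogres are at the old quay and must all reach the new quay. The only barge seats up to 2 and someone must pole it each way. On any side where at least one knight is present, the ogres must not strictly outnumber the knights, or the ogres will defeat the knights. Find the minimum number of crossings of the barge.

11

Counting alone: each trip to the new quay takes at most 2 across and each return brings at least 1 back, so after t trips out (and t−1 returns) at most 2t − (t−1) of the 7 are across; that first reaches 7 at t = 6, so at least 11 crossings are needed.
The plan below uses exactly 11 crossings, so it is optimal:
1. 2 ogres → the new quay.  (the old quay: 4K 1O; the new quay: 0K 2O)
2. 1 ogre ← the old quay.  (the old quay: 4K 2O; the new quay: 0K 1O)
3. 2 ogres → the new quay.  (the old quay: 4K 0O; the new quay: 0K 3O)
4. 1 ogre ← the old quay.  (the old quay: 4K 1O; the new quay: 0K 2O)
5. 2 knights → the new quay.  (the old quay: 2K 1O; the new quay: 2K 2O)
6. 1 ogre ← the old quay.  (the old quay: 2K 2O; the new quay: 2K 1O)
7. 1 knight and 1 ogre → the new quay.  (the old quay: 1K 1O; the new quay: 3K 2O)
8. 1 knight ← the old quay.  (the old quay: 2K 1O; the new quay: 2K 2O)
9. 1 knight and 1 ogre → the new quay.  (the old quay: 1K 0O; the new quay: 3K 3O)
10. 1 ogre ← the old quay.  (the old quay: 1K 1O; the new quay: 3K 2O)
11. 1 knight and 1 ogre → the new quay.  (the old quay: 0K 0O; the new quay: 4K 3O)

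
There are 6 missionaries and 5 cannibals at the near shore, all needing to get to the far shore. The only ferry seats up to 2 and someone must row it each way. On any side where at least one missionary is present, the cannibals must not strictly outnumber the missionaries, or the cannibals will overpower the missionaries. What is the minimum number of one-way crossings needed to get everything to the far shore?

19

Counting alone: each trip to the far shore takes at most 2 across and each return brings at least 1 back, so after t trips out (and t−1 returns) at most 2t − (t−1) of the 11 are across; that first reaches 11 at t = 10, so at least 19 crossings are needed.
The plan below uses exactly 19 crossings, so it is optimal:
1. 2 cannibals → the far shore.  (the near shore: 6M 3C; the far shore: 0M 2C)
2. 1 cannibal ← the near shore.  (the near shore: 6M 4C; the far shore: 0M 1C)
3. 2 cannibals → the far shore.  (the near shore: 6M 2C; the far shore: 0M 3C)
4. 1 cannibal ← the near shore.  (the near shore: 6M 3C; the far shore: 0M 2C)
5. 2 missionaries → the far shore.  (the near shore: 4M 3C; the far shore: 2M 2C)
6. 1 cannibal ← the near shore.  (the near shore: 4M 4C; the far shore: 2M 1C)
7. 1 missionary and 1 cannibal → the far shore.  (the near shore: 3M 3C; the far shore: 3M 2C)
8. 1 missionary ← the near shore.  (the near shore: 4M 3C; the far shore: 2M 2C)
9. 1 missionary and 1 cannibal → the far shore.  (the near shore: 3M 2C; the far shore: 3M 3C)
10. 1 cannibal ← the near shore.  (the near shore: 3M 3C; the far shore: 3M 2C)
11. 1 missionary and 1 cannibal → the far shore.  (the near shore: 2M 2C; the far shore: 4M 3C)
12. 1 missionary ← the near shore.  (the near shore: 3M 2C; the far shore: 3M 3C)
13. 1 missionary and 1 cannibal → the far shore.  (the near shore: 2M 1C; the far shore: 4M 4C)
14. 1 cannibal ← the near shore.  (the near shore: 2M 2C; the far shore: 4M 3C)
15. 1 missionary and 1 cannibal → the far shore.  (the near shore: 1M 1C; the far shore: 5M 4C)
16. 1 missionary ← the near shore.  (the near shore: 2M 1C; the far shore: 4M 4C)
17. 1 missionary and 1 cannibal → the far shore.  (the near shore: 1M 0C; the far shore: 5M 5C)
18. 1 cannibal ← the near shore.  (the near shore: 1M 1C; the far shore: 5M 4C)
19. 1 missionary and 1 cannibal → the far shore.  (the near shore: 0M 0C; the far shore: 6M 5C)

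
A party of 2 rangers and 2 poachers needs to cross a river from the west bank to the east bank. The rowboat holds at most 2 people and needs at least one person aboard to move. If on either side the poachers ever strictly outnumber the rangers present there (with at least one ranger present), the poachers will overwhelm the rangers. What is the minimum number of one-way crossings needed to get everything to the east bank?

5

Counting alone: each trip to the east bank takes at most 2 across and each return brings at least 1 back, so after t trips out (and t−1 returns) at most 2t − (t−1) of the 4 are across; that first reaches 4 at t = 3, so at least 5 crossings are needed.
The plan below uses exactly 5 crossings, so it is optimal:
1. 2 poachers → the east bank.  (the west bank: 2R 0P; the east bank: 0R 2P)
2. 1 poacher ← the west bank.  (the west bank: 2R 1P; the east bank: 0R 1P)
3. 2 rangers → the east bank.  (the west bank: 0R 1P; the east bank: 2R 1P)
4. 1 poacher ← the west bank.  (the west bank: 0R 2P; the east bank: 2R 0P)
5. 2 poachers → the east bank.  (the west bank: 0R 0P; the east bank: 2R 2P)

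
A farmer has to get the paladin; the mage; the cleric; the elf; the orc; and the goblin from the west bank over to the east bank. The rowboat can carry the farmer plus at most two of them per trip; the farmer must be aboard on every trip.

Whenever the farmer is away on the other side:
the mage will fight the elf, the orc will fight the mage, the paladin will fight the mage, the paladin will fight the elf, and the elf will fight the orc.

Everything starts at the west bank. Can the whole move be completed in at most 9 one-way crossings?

Yes

Yes — this plan uses 9 crossings (≤ 9):
1. Farmer goes to the east bank with the elf and the mage.  [the west bank: the cleric, the goblin, the orc, the paladin | the east bank: the elf, the mage]
2. Farmer goes back to the west bank with the mage.  [the west bank: the cleric, the goblin, the mage, the orc, the paladin | the east bank: the elf]
3. Farmer goes to the east bank with the orc and the paladin.  [the west bank: the cleric, the goblin, the mage | the east bank: the elf, the orc, the paladin]
4. Farmer goes back to the west bank with the elf.  [the west bank: the cleric, the elf, the goblin, the mage | the east bank: the orc, the paladin]
5. Farmer goes to the east bank with the cleric and the mage.  [the west bank: the elf, the goblin | the east bank: the cleric, the mage, the orc, the paladin]
6. Farmer goes back to the west bank with the mage.  [the west bank: the elf, the goblin, the mage | the east bank: the cleric, the orc, the paladin]
7. Farmer goes to the east bank with the goblin and the mage.  [the west bank: the elf | the east bank: the cleric, the goblin, the mage, the orc, the paladin]
8. Farmer goes back to the west bank with the mage.  [the west bank: the elf, the mage | the east bank: the cleric, the goblin, the orc, the paladin]
9. Farmer goes to the east bank with the elf and the mage.  [the west bank: — | the east bank: the cleric, the elf, the goblin, the mage, the orc, the paladin]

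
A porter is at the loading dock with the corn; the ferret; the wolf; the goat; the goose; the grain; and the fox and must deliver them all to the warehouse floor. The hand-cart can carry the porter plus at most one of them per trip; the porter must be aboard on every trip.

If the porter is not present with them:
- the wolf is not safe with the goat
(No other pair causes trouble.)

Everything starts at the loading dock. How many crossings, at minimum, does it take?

13

Counting alone: the porter can take at most 1 across per trip to the warehouse floor, so moving all 7 needs at least 7 loaded trips out, with a return between consecutive ones — at least 13 crossings.
The plan below uses exactly 13 crossings, so it is optimal:
1. Porter goes to the warehouse floor with the wolf.  [the loading dock: the corn, the ferret, the fox, the goat, the goose, the grain | the warehouse floor: the wolf]
2. Porter goes back to the loading dock alone.  [the loading dock: the corn, the ferret, the fox, the goat, the goose, the grain | the warehouse floor: the wolf]
3. Porter goes to the warehouse floor with the corn.  [the loading dock: the ferret, the fox, the goat, the goose, the grain | the warehouse floor: the corn, the wolf]
4. Porter goes back to the loading dock alone.  [the loading dock: the ferret, the fox, the goat, the goose, the grain | the warehouse floor: the corn, the wolf]
5. Porter goes to the warehouse floor with the ferret.  [the loading dock: the fox, the goat, the goose, the grain | the warehouse floor: the corn, the ferret, the wolf]
6. Porter goes back to the loading dock alone.  [the loading dock: the fox, the goat, the goose, the grain | the warehouse floor: the corn, the ferret, the wolf]
7. Porter goes to the warehouse floor with the goose.  [the loading dock: the fox, the goat, the grain | the warehouse floor: the corn, the ferret, the goose, the wolf]
8. Porter goes back to the loading dock alone.  [the loading dock: the fox, the goat, the grain | the warehouse floor: the corn, the ferret, the goose, the wolf]
9. Porter goes to the warehouse floor with the grain.  [the loading dock: the fox, the goat | the warehouse floor: the corn, the ferret, the goose, the grain, the wolf]
10. Porter goes back to the loading dock alone.  [the loading dock: the fox, the goat | the warehouse floor: the corn, the ferret, the goose, the grain, the wolf]
11. Porter goes to the warehouse floor with the fox.  [the loading dock: the goat | the warehouse floor: the corn, the ferret, the fox, the goose, the grain, the wolf]
12. Porter goes back to the loading dock alone.  [the loading dock: the goat | the warehouse floor: the corn, the ferret, the fox, the goose, the grain, the wolf]
13. Porter goes to the warehouse floor with the goat.  [the loading dock: — | the warehouse floor: the corn, the ferret, the fox, the goat, the goose, the grain, the wolf]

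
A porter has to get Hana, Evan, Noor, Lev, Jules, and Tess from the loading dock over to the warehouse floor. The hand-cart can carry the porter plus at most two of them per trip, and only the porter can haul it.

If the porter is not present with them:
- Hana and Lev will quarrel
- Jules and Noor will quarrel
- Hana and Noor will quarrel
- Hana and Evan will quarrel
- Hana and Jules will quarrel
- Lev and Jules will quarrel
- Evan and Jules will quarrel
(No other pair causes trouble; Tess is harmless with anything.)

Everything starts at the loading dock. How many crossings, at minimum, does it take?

Following every safe sequence of crossings from the start, the most of the 6 that can be at the warehouse floor as the hand-cart arrives there on crossings 1, 3, 5 is 2, 3, 4 respectively; the best ever achieved is 4 of 6.
From crossing 7 on, no configuration arises that was not already reachable earlier: only 20 distinct safe configurations (who is on which side, and where the hand-cart is) can ever be reached, none of them has everyone across, and every continuation just revisits them. So no valid plan exists.

impossible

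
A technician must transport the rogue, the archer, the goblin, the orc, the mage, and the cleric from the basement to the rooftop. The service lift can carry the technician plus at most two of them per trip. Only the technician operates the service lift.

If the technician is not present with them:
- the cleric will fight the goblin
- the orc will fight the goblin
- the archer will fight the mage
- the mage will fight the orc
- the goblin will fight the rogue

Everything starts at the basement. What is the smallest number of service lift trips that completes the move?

7

Counting alone: the technician can take at most 2 across per trip to the rooftop, so moving all 6 needs at least 3 loaded trips out, with a return between consecutive ones — at least 5 crossings.
The safety rule pushes this higher. Following every safe sequence of crossings, the most of the 6 that can be at the rooftop as the service lift arrives there on crossing 5 is 5 — never all 6.
So no plan with fewer than 7 crossings exists, and this one achieves 7:
1. Technician goes to the rooftop with the goblin and the mage.
2. Technician goes back to the basement alone.
3. Technician goes to the rooftop with the archer and the rogue.
4. Technician goes back to the basement with the goblin and the mage.
5. Technician goes to the rooftop with the cleric and the orc.
6. Technician goes back to the basement alone.
7. Technician goes to the rooftop with the goblin and the mage.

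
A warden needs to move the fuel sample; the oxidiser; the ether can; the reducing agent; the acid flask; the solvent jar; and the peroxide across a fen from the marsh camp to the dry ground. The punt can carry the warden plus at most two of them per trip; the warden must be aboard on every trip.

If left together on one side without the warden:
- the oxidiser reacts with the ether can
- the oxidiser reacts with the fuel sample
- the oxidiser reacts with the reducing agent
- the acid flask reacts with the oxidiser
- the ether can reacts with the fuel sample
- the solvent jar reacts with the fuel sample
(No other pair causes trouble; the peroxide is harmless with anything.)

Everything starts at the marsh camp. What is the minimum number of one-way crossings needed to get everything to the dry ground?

11

Counting alone: the warden can take at most 2 across per trip to the dry ground, so moving all 7 needs at least 4 loaded trips out, with a return between consecutive ones — at least 7 crossings.
The safety rule pushes this higher. Following every safe sequence of crossings, the most of the 7 that can be at the dry ground as the punt arrives there on crossings 7, 9 is 5, 6 respectively — never all 7.
So no plan with fewer than 11 crossings exists, and this one achieves 11:
1. Warden goes to the dry ground with the fuel sample and the oxidiser.
2. Warden goes back to the marsh camp with the fuel sample.
3. Warden goes to the dry ground with the fuel sample and the reducing agent.
4. Warden goes back to the marsh camp with the oxidiser.
5. Warden goes to the dry ground with the acid flask and the oxidiser.
6. Warden goes back to the marsh camp with the oxidiser.
7. Warden goes to the dry ground with the oxidiser and the peroxide.
8. Warden goes back to the marsh camp with the oxidiser.
9. Warden goes to the dry ground with the ether can and the solvent jar.
10. Warden goes back to the marsh camp with the fuel sample.
11. Warden goes to the dry ground with the fuel sample and the oxidiser.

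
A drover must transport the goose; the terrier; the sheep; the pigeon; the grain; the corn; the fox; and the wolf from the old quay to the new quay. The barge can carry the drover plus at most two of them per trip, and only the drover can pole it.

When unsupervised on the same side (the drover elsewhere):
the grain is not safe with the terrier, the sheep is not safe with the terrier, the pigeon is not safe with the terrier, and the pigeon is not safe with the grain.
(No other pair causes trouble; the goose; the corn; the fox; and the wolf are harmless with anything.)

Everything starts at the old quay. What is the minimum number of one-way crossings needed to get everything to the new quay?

Counting alone: the drover can take at most 2 across per trip to the new quay, so moving all 8 needs at least 4 loaded trips out, with a return between consecutive ones — at least 7 crossings.
The safety rule pushes this higher. Following every safe sequence of crossings, the most of the 8 that can be at the new quay as the barge arrives there on crossings 7, 9, 11 is 5, 6, 7 respectively — never all 8.
So no plan with fewer than 13 crossings exists, and this one achieves 13:
1. Drover goes to the new quay with the pigeon and the terrier.  [the old quay: the corn, the fox, the goose, the grain, the sheep, the wolf | the new quay: the pigeon, the terrier]
2. Drover goes back to the old quay with the terrier.  [the old quay: the corn, the fox, the goose, the grain, the sheep, the terrier, the wolf | the new quay: the pigeon]
3. Drover goes to the new quay with the goose and the terrier.  [the old quay: the corn, the fox, the grain, the sheep, the wolf | the new quay: the goose, the pigeon, the terrier]
4. Drover goes back to the old quay with the terrier.  [the old quay: the corn, the fox, the grain, the sheep, the terrier, the wolf | the new quay: the goose, the pigeon]
5. Drover goes to the new quay with the sheep and the terrier.  [the old quay: the corn, the fox, the grain, the wolf | the new quay: the goose, the pigeon, the sheep, the terrier]
6. Drover goes back to the old quay with the terrier.  [the old quay: the corn, the fox, the grain, the terrier, the wolf | the new quay: the goose, the pigeon, the sheep]
7. Drover goes to the new quay with the corn and the terrier.  [the old quay: the fox, the grain, the wolf | the new quay: the corn, the goose, the pigeon, the sheep, the terrier]
8. Drover goes back to the old quay with the terrier.  [the old quay: the fox, the grain, the terrier, the wolf | the new quay: the corn, the goose, the pigeon, the sheep]
9. Drover goes to the new quay with the fox and the terrier.  [the old quay: the grain, the wolf | the new quay: the corn, the fox, the goose, the pigeon, the sheep, the terrier]
10. Drover goes back to the old quay with the terrier.  [the old quay: the grain, the terrier, the wolf | the new quay: the corn, the fox, the goose, the pigeon, the sheep]
11. Drover goes to the new quay with the terrier and the wolf.  [the old quay: the grain | the new quay: the corn, the fox, the goose, the pigeon, the sheep, the terrier, the wolf]
12. Drover goes back to the old quay with the terrier.  [the old quay: the grain, the terrier | the new quay: the corn, the fox, the goose, the pigeon, the sheep, the wolf]
13. Drover goes to the new quay with the grain and the terrier.  [the old quay: — | the new quay: the corn, the fox, the goose, the grain, the pigeon, the sheep, the terrier, the wolf]

13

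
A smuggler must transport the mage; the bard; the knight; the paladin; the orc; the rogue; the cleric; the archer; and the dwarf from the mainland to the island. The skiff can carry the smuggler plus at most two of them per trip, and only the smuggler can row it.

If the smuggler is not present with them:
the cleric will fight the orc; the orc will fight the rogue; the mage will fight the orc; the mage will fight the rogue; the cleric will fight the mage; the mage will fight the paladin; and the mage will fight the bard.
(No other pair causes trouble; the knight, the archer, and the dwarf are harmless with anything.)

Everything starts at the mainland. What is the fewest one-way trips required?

Counting alone: the smuggler can take at most 2 across per trip to the island, so moving all 9 needs at least 5 loaded trips out, with a return between consecutive ones — at least 9 crossings.
The safety rule pushes this higher. Following every safe sequence of crossings, the most of the 9 that can be at the island as the skiff arrives there on crossings 9, 11, 13 is 6, 7, 8 respectively — never all 9.
So no plan with fewer than 15 crossings exists, and this one achieves 15:
1. Smuggler goes to the island with the mage and the orc.
2. Smuggler goes back to the mainland with the mage.
3. Smuggler goes to the island with the bard and the mage.
4. Smuggler goes back to the mainland with the mage.
5. Smuggler goes to the island with the knight and the mage.
6. Smuggler goes back to the mainland with the mage.
7. Smuggler goes to the island with the mage and the paladin.
8. Smuggler goes back to the mainland with the mage.
9. Smuggler goes to the island with the archer and the mage.
10. Smuggler goes back to the mainland with the mage.
11. Smuggler goes to the island with the dwarf and the mage.
12. Smuggler goes back to the mainland with the mage.
13. Smuggler goes to the island with the cleric and the rogue.
14. Smuggler goes back to the mainland with the orc.
15. Smuggler goes to the island with the mage and the orc.

15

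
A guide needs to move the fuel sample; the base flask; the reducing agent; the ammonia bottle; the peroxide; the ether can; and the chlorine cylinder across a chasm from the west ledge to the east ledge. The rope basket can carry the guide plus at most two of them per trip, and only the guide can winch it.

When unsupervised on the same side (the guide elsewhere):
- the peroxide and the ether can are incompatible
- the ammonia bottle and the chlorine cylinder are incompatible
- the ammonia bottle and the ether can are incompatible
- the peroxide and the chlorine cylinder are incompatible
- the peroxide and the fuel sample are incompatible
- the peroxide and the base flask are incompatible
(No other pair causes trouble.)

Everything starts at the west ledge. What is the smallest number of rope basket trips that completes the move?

9

Counting alone: the guide can take at most 2 across per trip to the east ledge, so moving all 7 needs at least 4 loaded trips out, with a return between consecutive ones — at least 7 crossings.
The safety rule pushes this higher. Following every safe sequence of crossings, the most of the 7 that can be at the east ledge as the rope basket arrives there on crossing 7 is 6 — never all 7.
So no plan with fewer than 9 crossings exists, and this one achieves 9:
1. Guide goes to the east ledge with the ammonia bottle and the peroxide.  [the west ledge: the base flask, the chlorine cylinder, the ether can, the fuel sample, the reducing agent | the east ledge: the ammonia bottle, the peroxide]
2. Guide goes back to the west ledge alone.  [the west ledge: the base flask, the chlorine cylinder, the ether can, the fuel sample, the reducing agent | the east ledge: the ammonia bottle, the peroxide]
3. Guide goes to the east ledge with the reducing agent.  [the west ledge: the base flask, the chlorine cylinder, the ether can, the fuel sample | the east ledge: the ammonia bottle, the peroxide, the reducing agent]
4. Guide goes back to the west ledge alone.  [the west ledge: the base flask, the chlorine cylinder, the ether can, the fuel sample | the east ledge: the ammonia bottle, the peroxide, the reducing agent]
5. Guide goes to the east ledge with the base flask and the fuel sample.  [the west ledge: the chlorine cylinder, the ether can | the east ledge: the ammonia bottle, the base flask, the fuel sample, the peroxide, the reducing agent]
6. Guide goes back to the west ledge with the peroxide.  [the west ledge: the chlorine cylinder, the ether can, the peroxide | the east ledge: the ammonia bottle, the base flask, the fuel sample, the reducing agent]
7. Guide goes to the east ledge with the chlorine cylinder and the ether can.  [the west ledge: the peroxide | the east ledge: the ammonia bottle, the base flask, the chlorine cylinder, the ether can, the fuel sample, the reducing agent]
8. Guide goes back to the west ledge with the ammonia bottle.  [the west ledge: the ammonia bottle, the peroxide | the east ledge: the base flask, the chlorine cylinder, the ether can, the fuel sample, the reducing agent]
9. Guide goes to the east ledge with the ammonia bottle and the peroxide.  [the west ledge: — | the east ledge: the ammonia bottle, the base flask, the chlorine cylinder, the ether can, the fuel sample, the peroxide, the reducing agent]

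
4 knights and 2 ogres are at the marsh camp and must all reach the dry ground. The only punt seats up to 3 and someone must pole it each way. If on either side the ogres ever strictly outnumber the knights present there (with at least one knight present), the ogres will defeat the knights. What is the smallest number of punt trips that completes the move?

5

Counting alone: each trip to the dry ground takes at most 3 across and each return brings at least 1 back, so after t trips out (and t−1 returns) at most 3t − (t−1) of the 6 are across; that first reaches 6 at t = 3, so at least 5 crossings are needed.
The plan below uses exactly 5 crossings, so it is optimal:
1. 2 ogres → the dry ground.  (the marsh camp: 4K 0O; the dry ground: 0K 2O)
2. 1 ogre ← the marsh camp.  (the marsh camp: 4K 1O; the dry ground: 0K 1O)
3. 2 knights and 1 ogre → the dry ground.  (the marsh camp: 2K 0O; the dry ground: 2K 2O)
4. 1 ogre ← the marsh camp.  (the marsh camp: 2K 1O; the dry ground: 2K 1O)
5. 2 knights and 1 ogre → the dry ground.  (the marsh camp: 0K 0O; the dry ground: 4K 2O)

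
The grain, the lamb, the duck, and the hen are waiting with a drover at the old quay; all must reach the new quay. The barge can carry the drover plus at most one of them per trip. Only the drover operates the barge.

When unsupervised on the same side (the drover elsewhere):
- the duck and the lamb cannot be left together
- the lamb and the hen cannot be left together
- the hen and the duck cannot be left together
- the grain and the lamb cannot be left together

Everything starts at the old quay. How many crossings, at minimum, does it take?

impossible

Whatever the first load, the items left behind include a forbidden pair without the drover. No opening move is safe, so no plan exists.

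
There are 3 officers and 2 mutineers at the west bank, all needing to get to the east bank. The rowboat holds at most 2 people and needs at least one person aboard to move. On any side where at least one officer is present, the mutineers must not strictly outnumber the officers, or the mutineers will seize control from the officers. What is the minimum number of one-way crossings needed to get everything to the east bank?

Counting alone: each trip to the east bank takes at most 2 across and each return brings at least 1 back, so after t trips out (and t−1 returns) at most 2t − (t−1) of the 5 are across; that first reaches 5 at t = 4, so at least 7 crossings are needed.
The plan below uses exactly 7 crossings, so it is optimal:
1. 2 mutineers → the east bank.  (the west bank: 3O 0M; the east bank: 0O 2M)
2. 1 mutineer ← the west bank.  (the west bank: 3O 1M; the east bank: 0O 1M)
3. 2 officers → the east bank.  (the west bank: 1O 1M; the east bank: 2O 1M)
4. 1 officer ← the west bank.  (the west bank: 2O 1M; the east bank: 1O 1M)
5. 1 officer and 1 mutineer → the east bank.  (the west bank: 1O 0M; the east bank: 2O 2M)
6. 1 mutineer ← the west bank.  (the west bank: 1O 1M; the east bank: 2O 1M)
7. 1 officer and 1 mutineer → the east bank.  (the west bank: 0O 0M; the east bank: 3O 2M)

7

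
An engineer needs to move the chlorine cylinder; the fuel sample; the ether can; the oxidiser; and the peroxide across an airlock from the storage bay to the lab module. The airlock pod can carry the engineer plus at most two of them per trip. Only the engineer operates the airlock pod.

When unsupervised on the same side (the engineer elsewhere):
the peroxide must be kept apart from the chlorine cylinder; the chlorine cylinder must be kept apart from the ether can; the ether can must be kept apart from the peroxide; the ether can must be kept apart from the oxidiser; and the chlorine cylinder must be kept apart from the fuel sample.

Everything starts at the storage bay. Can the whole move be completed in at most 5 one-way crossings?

Counting alone: the engineer can take at most 2 across per trip to the lab module, so moving all 5 needs at least 3 loaded trips out, with a return between consecutive ones — at least 5 crossings.
The safety rule pushes this higher. Following every safe sequence of crossings, the most of the 5 that can be at the lab module as the airlock pod arrives there on crossing 5 is 4 — never all 5.
So the move cannot be finished within 5 crossings. (The shortest complete plan takes 7:)
1. Engineer goes to the lab module with the chlorine cylinder and the ether can.  [the storage bay: the fuel sample, the oxidiser, the peroxide | the lab module: the chlorine cylinder, the ether can]
2. Engineer goes back to the storage bay with the chlorine cylinder.  [the storage bay: the chlorine cylinder, the fuel sample, the oxidiser, the peroxide | the lab module: the ether can]
3. Engineer goes to the lab module with the chlorine cylinder and the fuel sample.  [the storage bay: the oxidiser, the peroxide | the lab module: the chlorine cylinder, the ether can, the fuel sample]
4. Engineer goes back to the storage bay with the chlorine cylinder.  [the storage bay: the chlorine cylinder, the oxidiser, the peroxide | the lab module: the ether can, the fuel sample]
5. Engineer goes to the lab module with the oxidiser and the peroxide.  [the storage bay: the chlorine cylinder | the lab module: the ether can, the fuel sample, the oxidiser, the peroxide]
6. Engineer goes back to the storage bay with the ether can.  [the storage bay: the chlorine cylinder, the ether can | the lab module: the fuel sample, the oxidiser, the peroxide]
7. Engineer goes to the lab module with the chlorine cylinder and the ether can.  [the storage bay: — | the lab module: the chlorine cylinder, the ether can, the fuel sample, the oxidiser, the peroxide]

No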